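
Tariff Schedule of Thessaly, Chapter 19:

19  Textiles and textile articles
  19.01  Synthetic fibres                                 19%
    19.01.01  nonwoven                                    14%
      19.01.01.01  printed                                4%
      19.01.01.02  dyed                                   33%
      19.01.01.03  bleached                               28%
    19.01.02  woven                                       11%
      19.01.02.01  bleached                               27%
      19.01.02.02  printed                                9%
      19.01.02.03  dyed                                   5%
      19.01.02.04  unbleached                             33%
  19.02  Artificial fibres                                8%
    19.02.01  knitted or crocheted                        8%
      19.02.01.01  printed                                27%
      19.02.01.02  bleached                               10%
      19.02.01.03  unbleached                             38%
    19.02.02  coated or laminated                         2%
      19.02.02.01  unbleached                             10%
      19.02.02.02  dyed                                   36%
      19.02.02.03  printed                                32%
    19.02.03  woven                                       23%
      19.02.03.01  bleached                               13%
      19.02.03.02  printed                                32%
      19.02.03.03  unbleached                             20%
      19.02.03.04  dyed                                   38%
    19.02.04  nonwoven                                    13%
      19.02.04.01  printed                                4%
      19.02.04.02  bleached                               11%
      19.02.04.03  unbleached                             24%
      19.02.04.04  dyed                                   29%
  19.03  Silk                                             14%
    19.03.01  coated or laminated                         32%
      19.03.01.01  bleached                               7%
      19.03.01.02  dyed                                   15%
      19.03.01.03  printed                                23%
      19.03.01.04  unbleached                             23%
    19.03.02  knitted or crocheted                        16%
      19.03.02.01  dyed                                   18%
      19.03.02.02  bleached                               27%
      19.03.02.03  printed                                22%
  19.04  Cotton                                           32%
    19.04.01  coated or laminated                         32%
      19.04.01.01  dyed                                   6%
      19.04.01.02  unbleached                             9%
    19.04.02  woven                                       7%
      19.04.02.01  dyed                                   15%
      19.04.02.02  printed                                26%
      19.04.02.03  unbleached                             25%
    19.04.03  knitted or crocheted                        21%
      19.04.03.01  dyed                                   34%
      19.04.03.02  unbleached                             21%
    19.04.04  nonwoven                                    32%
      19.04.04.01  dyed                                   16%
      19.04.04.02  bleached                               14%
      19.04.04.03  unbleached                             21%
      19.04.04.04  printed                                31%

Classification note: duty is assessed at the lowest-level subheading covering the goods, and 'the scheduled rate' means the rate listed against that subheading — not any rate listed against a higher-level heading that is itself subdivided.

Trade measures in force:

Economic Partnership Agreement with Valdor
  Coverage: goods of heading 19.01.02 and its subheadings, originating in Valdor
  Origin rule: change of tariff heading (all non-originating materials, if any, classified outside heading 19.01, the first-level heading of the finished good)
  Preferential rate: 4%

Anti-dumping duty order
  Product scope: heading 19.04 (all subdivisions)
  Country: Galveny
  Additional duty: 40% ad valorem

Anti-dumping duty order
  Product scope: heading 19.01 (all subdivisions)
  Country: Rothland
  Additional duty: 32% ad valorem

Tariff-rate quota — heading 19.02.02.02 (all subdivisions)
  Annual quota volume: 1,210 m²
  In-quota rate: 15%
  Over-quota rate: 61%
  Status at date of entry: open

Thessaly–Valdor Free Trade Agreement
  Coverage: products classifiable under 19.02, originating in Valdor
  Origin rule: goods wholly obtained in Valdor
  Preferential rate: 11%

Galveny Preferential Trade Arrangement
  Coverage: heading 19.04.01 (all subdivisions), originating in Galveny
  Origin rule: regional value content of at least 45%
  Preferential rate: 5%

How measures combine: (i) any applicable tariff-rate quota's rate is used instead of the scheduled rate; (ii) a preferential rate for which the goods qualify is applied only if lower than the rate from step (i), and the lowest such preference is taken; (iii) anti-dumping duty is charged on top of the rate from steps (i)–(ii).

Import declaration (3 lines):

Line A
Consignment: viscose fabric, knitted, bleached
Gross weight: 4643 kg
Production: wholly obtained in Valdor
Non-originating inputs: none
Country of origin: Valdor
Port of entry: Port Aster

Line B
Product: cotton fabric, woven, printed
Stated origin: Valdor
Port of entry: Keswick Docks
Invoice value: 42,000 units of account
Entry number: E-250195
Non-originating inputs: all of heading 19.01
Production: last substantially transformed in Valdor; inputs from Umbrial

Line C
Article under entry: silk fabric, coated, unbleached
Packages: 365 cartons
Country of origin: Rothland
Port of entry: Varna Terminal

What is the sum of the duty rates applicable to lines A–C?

59%

Line A: viscose → 19.02; knitted → 19.02.01; bleached → 19.02.01.02. Scheduled 10%. Valdor agreement on 19.01.02: 19.02.01.02 not covered; Valdor agreement on 19.02: wholly obtained → 11% available; preference 11% not lower than 10% → no reduction. → 10%.
Line B: cotton → 19.04; woven → 19.04.02; printed → 19.04.02.02. Scheduled 26%. Valdor agreement on 19.01.02: 19.04.02.02 not covered; Valdor agreement on 19.02: 19.04.02.02 not covered. → 26%.
Line C: silk → 19.03; coated → 19.03.01; unbleached → 19.03.01.04. Scheduled 23%. No special measure applies. → 23%.
Sum: 10% + 26% + 23% = 59%.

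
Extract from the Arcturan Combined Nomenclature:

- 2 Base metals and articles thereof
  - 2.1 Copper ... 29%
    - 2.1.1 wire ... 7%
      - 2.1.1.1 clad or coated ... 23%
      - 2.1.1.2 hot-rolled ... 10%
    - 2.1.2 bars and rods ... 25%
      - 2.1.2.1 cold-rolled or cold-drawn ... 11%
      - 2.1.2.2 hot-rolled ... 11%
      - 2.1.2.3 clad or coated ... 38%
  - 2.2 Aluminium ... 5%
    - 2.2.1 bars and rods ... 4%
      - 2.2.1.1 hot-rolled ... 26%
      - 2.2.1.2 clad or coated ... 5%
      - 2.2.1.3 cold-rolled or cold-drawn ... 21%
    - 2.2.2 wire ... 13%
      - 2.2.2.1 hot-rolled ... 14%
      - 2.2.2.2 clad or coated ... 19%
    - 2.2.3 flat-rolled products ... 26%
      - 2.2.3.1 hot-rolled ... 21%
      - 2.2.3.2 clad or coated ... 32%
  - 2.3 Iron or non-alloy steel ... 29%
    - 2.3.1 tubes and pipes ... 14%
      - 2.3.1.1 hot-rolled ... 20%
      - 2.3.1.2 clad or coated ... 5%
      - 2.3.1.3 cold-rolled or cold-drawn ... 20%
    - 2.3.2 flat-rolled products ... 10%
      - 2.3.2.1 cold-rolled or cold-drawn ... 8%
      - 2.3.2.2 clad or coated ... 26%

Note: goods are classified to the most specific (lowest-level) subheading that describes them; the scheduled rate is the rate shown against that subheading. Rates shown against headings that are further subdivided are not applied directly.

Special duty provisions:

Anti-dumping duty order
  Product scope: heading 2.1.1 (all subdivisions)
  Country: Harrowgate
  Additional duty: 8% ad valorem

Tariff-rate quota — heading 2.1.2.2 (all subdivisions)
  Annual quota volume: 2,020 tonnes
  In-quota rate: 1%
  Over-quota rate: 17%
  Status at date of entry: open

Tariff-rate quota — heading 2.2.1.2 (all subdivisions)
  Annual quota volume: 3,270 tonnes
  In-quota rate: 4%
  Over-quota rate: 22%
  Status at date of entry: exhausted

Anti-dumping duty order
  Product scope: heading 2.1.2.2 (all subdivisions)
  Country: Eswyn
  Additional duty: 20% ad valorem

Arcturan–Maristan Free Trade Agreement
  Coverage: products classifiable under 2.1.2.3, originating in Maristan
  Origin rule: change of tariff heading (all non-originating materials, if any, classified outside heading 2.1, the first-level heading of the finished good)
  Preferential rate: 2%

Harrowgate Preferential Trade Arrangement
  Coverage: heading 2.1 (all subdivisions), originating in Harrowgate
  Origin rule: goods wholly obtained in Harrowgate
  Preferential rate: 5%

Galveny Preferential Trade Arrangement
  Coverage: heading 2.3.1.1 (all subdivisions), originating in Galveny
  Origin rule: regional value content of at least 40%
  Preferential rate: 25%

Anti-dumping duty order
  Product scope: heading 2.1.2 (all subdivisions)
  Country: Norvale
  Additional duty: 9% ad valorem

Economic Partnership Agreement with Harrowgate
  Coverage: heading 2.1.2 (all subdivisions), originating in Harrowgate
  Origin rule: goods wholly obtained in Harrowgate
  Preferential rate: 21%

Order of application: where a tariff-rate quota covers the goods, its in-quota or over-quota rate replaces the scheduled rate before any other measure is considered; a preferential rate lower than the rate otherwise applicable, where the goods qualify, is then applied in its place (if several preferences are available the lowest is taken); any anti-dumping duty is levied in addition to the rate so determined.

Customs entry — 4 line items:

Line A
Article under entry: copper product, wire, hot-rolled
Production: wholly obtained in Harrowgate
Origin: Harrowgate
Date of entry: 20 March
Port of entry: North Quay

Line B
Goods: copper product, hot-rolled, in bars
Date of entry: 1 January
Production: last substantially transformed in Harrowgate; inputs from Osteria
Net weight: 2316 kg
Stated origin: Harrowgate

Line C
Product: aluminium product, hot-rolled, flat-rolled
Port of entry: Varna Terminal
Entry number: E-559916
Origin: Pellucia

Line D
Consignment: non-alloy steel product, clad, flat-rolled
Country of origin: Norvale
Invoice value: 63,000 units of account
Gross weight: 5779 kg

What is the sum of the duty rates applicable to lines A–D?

Line A: copper → 2.1; wire → 2.1.1; hot-rolled → 2.1.1.2. Scheduled 10%. Harrowgate agreement on 2.1: wholly obtained → 5% available; Harrowgate agreement on 2.1.2: 2.1.1.2 not covered; preferential 5%; anti-dumping (Harrowgate, 2.1.1): +8%; total 5% + 8% = 13%. → 13%.
Line B: copper → 2.1; in bars → 2.1.2; hot-rolled → 2.1.2.2. Scheduled 11%. quota on 2.1.2.2 open → in-quota 1%; Harrowgate agreement on 2.1: not wholly obtained; Harrowgate agreement on 2.1.2: not wholly obtained. → 1%.
Line C: aluminium → 2.2; flat-rolled → 2.2.3; hot-rolled → 2.2.3.1. Scheduled 21%. No special measure applies. → 21%.
Line D: non-alloy steel → 2.3; flat-rolled → 2.3.2; clad → 2.3.2.2. Scheduled 26%. No special measure applies. → 26%.
Sum: 13% + 1% + 21% + 26% = 61%.

61%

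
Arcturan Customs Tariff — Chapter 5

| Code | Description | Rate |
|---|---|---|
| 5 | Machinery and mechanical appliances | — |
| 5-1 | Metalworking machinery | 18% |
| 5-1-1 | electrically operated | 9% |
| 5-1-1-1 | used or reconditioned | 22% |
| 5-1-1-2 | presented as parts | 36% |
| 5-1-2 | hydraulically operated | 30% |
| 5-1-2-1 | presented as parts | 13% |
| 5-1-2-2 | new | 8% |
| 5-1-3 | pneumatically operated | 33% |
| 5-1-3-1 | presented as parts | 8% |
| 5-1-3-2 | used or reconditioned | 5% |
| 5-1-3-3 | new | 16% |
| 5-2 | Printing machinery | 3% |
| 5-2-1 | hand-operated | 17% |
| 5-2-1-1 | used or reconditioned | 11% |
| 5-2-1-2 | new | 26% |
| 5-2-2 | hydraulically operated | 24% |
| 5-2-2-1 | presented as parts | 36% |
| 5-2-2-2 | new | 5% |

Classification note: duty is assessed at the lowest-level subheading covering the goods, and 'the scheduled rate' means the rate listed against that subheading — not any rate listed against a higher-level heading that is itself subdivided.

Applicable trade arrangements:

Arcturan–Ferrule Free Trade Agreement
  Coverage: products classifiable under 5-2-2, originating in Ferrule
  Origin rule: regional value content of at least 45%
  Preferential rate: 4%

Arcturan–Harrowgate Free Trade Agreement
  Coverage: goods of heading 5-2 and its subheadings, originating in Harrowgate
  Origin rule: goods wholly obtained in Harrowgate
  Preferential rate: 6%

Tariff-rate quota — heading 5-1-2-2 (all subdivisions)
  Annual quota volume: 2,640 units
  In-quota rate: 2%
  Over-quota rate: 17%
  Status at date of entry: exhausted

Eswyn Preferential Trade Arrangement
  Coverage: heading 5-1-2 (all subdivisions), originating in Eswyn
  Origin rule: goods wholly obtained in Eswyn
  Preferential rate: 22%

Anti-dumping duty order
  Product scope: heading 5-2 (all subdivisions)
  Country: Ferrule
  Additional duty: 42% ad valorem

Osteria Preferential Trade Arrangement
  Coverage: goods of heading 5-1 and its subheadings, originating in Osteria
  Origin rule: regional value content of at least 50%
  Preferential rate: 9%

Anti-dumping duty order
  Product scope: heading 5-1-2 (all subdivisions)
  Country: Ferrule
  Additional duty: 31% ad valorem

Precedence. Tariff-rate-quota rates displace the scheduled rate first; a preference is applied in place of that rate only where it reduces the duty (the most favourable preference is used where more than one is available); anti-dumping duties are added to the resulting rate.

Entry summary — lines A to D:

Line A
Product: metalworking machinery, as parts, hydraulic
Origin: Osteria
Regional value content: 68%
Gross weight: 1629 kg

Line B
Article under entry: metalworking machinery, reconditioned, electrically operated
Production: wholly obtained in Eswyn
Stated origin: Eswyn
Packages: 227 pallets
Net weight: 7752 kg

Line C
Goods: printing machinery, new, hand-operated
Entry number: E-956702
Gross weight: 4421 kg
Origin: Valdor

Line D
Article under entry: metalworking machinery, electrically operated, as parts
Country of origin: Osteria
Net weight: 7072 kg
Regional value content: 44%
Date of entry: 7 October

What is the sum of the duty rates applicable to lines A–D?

93%

Line A: metalworking → 5-1; hydraulic → 5-1-2; as parts → 5-1-2-1. Scheduled 13%. Osteria agreement on 5-1: RVC ≥ 50% → 9% available; preferential 9%. → 9%.
Line B: metalworking → 5-1; electrically operated → 5-1-1; reconditioned → 5-1-1-1. Scheduled 22%. Eswyn agreement on 5-1-2: 5-1-1-1 not covered. → 22%.
Line C: printing → 5-2; hand-operated → 5-2-1; new → 5-2-1-2. Scheduled 26%. No special measure applies. → 26%.
Line D: metalworking → 5-1; electrically operated → 5-1-1; as parts → 5-1-1-2. Scheduled 36%. Osteria agreement on 5-1: RVC < 50%. → 36%.
Sum: 9% + 22% + 26% + 36% = 93%.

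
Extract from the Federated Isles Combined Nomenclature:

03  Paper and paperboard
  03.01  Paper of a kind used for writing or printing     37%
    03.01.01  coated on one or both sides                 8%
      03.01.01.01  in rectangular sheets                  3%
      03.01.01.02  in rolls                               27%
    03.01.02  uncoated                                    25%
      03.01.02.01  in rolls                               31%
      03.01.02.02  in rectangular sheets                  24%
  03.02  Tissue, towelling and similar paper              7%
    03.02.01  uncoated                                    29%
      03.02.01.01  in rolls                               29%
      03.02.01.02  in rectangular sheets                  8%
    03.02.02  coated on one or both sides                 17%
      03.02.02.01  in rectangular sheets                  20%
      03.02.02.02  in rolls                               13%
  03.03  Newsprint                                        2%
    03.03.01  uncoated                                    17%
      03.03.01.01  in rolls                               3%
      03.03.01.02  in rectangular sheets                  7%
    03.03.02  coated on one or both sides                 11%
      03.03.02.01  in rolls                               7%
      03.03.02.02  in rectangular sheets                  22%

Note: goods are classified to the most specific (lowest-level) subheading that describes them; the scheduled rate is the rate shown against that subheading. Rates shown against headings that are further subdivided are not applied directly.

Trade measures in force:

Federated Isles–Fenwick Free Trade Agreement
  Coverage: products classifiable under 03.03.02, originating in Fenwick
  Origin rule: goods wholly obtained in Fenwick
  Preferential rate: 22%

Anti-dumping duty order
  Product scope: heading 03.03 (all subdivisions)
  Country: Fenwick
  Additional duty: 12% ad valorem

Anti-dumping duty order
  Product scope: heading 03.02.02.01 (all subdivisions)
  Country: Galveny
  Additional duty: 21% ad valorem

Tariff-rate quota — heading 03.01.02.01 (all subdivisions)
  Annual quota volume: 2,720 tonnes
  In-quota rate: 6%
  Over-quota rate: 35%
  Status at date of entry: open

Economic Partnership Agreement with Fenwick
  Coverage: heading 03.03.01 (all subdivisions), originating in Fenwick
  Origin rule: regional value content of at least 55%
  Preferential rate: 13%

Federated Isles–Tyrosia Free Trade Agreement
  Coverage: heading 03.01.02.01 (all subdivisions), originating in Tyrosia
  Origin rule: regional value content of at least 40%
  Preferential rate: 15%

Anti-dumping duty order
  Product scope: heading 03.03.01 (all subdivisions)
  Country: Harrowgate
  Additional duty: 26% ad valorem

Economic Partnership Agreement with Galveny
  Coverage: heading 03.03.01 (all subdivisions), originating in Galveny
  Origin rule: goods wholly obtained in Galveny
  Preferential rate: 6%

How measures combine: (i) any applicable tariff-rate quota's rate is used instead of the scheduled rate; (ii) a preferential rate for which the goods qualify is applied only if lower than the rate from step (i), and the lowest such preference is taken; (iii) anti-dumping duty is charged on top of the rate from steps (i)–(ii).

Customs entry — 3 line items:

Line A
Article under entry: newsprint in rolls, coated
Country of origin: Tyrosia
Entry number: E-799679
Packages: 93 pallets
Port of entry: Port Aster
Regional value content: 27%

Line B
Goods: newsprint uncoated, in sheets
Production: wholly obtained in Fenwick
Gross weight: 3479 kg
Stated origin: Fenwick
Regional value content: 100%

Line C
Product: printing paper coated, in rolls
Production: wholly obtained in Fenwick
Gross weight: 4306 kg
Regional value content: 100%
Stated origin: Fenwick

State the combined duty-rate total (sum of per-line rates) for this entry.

Line A: newsprint → 03.03; coated → 03.03.02; in rolls → 03.03.02.01. Scheduled 7%. Tyrosia agreement on 03.01.02.01: 03.03.02.01 not covered. → 7%.
Line B: newsprint → 03.03; uncoated → 03.03.01; in sheets → 03.03.01.02. Scheduled 7%. Fenwick agreement on 03.03.02: 03.03.01.02 not covered; Fenwick agreement on 03.03.01: RVC ≥ 55% → 13% available; preference 13% not lower than 7% → no reduction; anti-dumping (Fenwick, 03.03): +12%; total 7% + 12% = 19%. → 19%.
Line C: printing paper → 03.01; coated → 03.01.01; in rolls → 03.01.01.02. Scheduled 27%. Fenwick agreement on 03.03.02: 03.01.01.02 not covered; Fenwick agreement on 03.03.01: 03.01.01.02 not covered. → 27%.
Sum: 7% + 19% + 27% = 53%.

53%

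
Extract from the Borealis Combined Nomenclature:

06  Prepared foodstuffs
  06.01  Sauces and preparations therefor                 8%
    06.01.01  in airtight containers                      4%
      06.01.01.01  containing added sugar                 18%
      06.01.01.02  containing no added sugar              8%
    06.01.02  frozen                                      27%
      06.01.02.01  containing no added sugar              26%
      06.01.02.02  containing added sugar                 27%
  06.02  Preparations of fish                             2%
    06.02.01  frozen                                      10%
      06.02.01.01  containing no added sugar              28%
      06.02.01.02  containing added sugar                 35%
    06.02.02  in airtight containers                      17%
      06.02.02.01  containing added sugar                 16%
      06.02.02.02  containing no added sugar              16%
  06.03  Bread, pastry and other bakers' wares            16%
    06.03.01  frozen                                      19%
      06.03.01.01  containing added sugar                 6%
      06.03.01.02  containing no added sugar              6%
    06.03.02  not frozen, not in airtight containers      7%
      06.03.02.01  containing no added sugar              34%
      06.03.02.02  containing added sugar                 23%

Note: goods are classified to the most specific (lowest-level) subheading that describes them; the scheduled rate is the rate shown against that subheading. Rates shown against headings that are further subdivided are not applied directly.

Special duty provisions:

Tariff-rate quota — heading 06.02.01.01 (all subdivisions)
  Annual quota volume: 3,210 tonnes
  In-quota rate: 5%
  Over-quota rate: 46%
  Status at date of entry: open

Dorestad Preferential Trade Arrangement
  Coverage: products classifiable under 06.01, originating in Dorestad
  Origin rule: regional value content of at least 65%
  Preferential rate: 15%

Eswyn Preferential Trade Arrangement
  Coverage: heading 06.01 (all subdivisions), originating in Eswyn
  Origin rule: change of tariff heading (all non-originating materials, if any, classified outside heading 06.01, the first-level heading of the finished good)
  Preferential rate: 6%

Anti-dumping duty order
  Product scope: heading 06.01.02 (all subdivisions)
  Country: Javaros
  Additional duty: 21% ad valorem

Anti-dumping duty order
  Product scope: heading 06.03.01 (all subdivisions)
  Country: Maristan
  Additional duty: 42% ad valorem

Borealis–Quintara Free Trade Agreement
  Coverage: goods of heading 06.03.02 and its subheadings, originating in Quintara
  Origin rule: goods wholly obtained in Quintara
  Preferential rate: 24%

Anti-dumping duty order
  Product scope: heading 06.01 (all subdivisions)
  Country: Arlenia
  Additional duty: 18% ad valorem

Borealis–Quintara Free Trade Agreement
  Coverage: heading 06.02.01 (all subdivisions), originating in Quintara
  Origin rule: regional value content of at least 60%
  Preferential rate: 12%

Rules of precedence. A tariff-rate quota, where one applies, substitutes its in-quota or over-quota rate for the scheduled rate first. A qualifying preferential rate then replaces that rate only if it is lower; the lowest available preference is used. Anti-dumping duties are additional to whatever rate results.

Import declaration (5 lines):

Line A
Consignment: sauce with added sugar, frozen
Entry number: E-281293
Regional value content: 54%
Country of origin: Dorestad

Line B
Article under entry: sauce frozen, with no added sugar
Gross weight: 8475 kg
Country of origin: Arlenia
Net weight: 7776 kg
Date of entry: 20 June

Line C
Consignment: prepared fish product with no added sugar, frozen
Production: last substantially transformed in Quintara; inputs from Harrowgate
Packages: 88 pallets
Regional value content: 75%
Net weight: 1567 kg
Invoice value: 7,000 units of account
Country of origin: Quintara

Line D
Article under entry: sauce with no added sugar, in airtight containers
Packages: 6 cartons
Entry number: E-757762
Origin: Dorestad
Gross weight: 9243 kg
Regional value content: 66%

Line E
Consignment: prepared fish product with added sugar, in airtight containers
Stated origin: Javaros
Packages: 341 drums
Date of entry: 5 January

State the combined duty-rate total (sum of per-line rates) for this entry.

Line A: sauce → 06.01; frozen → 06.01.02; with added sugar → 06.01.02.02. Scheduled 27%. Dorestad agreement on 06.01: RVC < 65%. → 27%.
Line B: sauce → 06.01; frozen → 06.01.02; with no added sugar → 06.01.02.01. Scheduled 26%. anti-dumping (Arlenia, 06.01): +18%; total 26% + 18% = 44%. → 44%.
Line C: prepared fish product → 06.02; frozen → 06.02.01; with no added sugar → 06.02.01.01. Scheduled 28%. quota on 06.02.01.01 open → in-quota 5%; Quintara agreement on 06.03.02: 06.02.01.01 not covered; Quintara agreement on 06.02.01: RVC ≥ 60% → 12% available; preference 12% not lower than 5% → no reduction. → 5%.
Line D: sauce → 06.01; in airtight containers → 06.01.01; with no added sugar → 06.01.01.02. Scheduled 8%. Dorestad agreement on 06.01: RVC ≥ 65% → 15% available; preference 15% not lower than 8% → no reduction. → 8%.
Line E: prepared fish product → 06.02; in airtight containers → 06.02.02; with added sugar → 06.02.02.01. Scheduled 16%. No special measure applies. → 16%.
Sum: 27% + 44% + 5% + 8% + 16% = 100%.

100%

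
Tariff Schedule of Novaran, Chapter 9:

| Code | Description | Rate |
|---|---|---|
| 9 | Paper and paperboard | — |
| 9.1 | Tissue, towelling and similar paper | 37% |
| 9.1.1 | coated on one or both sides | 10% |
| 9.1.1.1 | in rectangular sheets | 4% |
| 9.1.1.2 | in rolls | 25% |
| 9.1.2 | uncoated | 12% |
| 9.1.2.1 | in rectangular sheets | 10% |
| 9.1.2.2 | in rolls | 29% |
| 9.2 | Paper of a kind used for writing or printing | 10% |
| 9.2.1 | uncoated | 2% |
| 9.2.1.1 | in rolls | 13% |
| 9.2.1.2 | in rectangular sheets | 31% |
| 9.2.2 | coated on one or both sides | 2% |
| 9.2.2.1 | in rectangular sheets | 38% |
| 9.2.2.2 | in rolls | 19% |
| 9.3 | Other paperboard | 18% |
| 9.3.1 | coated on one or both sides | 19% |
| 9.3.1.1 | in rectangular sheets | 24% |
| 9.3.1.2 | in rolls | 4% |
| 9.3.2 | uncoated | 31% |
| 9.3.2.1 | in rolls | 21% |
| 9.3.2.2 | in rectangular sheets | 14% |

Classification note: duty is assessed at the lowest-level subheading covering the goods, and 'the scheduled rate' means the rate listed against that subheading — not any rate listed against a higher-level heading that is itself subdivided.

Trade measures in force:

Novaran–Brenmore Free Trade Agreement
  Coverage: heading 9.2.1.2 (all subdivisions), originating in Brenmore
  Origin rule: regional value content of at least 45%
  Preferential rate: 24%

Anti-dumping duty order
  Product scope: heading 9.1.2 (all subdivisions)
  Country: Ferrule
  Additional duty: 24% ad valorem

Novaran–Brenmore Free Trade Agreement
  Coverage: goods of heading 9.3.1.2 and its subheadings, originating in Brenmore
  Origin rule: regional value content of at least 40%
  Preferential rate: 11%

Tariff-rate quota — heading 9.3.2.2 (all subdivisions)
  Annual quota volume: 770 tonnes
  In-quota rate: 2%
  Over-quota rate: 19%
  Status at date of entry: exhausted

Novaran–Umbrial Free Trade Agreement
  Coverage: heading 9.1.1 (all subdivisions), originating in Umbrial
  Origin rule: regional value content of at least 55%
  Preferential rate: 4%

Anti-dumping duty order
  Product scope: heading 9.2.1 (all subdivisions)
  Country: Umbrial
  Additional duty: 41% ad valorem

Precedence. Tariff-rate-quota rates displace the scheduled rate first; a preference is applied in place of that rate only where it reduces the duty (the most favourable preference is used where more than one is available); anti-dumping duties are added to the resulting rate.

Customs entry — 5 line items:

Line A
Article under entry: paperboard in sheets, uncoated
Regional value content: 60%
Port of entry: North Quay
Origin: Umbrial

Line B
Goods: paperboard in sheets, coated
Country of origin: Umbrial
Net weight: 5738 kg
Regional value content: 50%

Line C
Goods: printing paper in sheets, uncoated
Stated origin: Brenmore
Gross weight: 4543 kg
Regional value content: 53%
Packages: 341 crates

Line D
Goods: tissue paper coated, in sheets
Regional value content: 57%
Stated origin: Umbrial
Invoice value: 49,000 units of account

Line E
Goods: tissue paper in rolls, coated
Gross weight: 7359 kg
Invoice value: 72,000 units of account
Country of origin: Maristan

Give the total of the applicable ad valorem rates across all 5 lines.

96%

Line A: paperboard → 9.3; uncoated → 9.3.2; in sheets → 9.3.2.2. Scheduled 14%. quota on 9.3.2.2 exhausted → over-quota 19%; Umbrial agreement on 9.1.1: 9.3.2.2 not covered. → 19%.
Line B: paperboard → 9.3; coated → 9.3.1; in sheets → 9.3.1.1. Scheduled 24%. Umbrial agreement on 9.1.1: 9.3.1.1 not covered. → 24%.
Line C: printing paper → 9.2; uncoated → 9.2.1; in sheets → 9.2.1.2. Scheduled 31%. Brenmore agreement on 9.2.1.2: RVC ≥ 45% → 24% available; Brenmore agreement on 9.3.1.2: 9.2.1.2 not covered; preferential 24%. → 24%.
Line D: tissue paper → 9.1; coated → 9.1.1; in sheets → 9.1.1.1. Scheduled 4%. Umbrial agreement on 9.1.1: RVC ≥ 55% → 4% available; preference 4% not lower than 4% → no reduction. → 4%.
Line E: tissue paper → 9.1; coated → 9.1.1; in rolls → 9.1.1.2. Scheduled 25%. No special measure applies. → 25%.
Sum: 19% + 24% + 24% + 4% + 25% = 96%.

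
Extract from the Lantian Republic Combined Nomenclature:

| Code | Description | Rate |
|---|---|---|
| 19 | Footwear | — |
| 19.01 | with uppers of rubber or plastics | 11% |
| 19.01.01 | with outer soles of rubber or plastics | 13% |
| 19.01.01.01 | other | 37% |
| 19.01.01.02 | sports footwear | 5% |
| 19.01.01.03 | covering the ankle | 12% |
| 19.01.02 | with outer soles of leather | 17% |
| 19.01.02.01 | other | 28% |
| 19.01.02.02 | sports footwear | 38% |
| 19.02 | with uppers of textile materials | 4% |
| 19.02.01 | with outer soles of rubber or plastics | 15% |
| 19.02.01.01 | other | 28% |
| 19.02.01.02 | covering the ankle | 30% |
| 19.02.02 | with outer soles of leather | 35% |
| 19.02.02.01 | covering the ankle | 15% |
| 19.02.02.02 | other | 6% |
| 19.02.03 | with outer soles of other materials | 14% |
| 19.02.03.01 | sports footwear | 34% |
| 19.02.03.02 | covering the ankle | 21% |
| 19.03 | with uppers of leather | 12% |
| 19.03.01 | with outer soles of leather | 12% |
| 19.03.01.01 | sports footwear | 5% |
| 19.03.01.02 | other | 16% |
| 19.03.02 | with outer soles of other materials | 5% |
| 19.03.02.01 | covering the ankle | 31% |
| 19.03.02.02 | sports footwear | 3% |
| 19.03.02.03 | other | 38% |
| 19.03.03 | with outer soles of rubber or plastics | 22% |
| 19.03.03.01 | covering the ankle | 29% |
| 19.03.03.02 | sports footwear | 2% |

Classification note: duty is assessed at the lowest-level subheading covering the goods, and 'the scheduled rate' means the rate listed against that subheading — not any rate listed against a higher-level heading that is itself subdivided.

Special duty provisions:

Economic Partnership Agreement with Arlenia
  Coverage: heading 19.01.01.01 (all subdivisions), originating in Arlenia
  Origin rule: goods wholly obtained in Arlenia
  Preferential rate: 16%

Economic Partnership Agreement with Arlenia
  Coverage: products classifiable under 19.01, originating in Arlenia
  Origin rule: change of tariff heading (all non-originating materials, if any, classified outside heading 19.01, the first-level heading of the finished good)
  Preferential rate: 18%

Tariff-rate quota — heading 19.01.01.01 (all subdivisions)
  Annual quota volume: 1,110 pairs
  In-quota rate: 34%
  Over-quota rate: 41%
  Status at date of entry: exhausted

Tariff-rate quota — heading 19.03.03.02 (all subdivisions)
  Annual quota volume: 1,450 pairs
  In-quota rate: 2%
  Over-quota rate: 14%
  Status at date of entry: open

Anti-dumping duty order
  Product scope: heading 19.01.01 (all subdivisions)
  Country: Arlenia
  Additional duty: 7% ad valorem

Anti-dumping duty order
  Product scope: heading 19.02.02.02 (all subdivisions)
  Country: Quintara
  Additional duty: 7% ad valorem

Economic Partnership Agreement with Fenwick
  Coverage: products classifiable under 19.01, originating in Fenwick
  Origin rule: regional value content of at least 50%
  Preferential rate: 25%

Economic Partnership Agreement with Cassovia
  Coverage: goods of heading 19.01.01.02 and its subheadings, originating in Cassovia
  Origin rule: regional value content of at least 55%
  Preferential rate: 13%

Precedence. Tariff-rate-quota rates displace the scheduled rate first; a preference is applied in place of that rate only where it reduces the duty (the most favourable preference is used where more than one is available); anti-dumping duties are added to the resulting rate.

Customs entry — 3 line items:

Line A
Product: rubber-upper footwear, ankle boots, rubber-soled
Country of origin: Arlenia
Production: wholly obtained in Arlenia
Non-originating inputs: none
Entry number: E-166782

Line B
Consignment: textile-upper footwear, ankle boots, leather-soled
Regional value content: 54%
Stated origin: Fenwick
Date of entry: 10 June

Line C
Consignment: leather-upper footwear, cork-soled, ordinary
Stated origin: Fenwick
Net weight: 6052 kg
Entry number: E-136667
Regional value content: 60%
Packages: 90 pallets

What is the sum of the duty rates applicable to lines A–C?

72%

Line A: rubber-upper → 19.01; rubber-soled → 19.01.01; ankle boots → 19.01.01.03. Scheduled 12%. Arlenia agreement on 19.01.01.01: 19.01.01.03 not covered; Arlenia agreement on 19.01: CTH met → 18% available; preference 18% not lower than 12% → no reduction; anti-dumping (Arlenia, 19.01.01): +7%; total 12% + 7% = 19%. → 19%.
Line B: textile-upper → 19.02; leather-soled → 19.02.02; ankle boots → 19.02.02.01. Scheduled 15%. Fenwick agreement on 19.01: 19.02.02.01 not covered. → 15%.
Line C: leather-upper → 19.03; cork-soled → 19.03.02; ordinary → 19.03.02.03. Scheduled 38%. Fenwick agreement on 19.01: 19.03.02.03 not covered. → 38%.
Sum: 19% + 15% + 38% = 72%.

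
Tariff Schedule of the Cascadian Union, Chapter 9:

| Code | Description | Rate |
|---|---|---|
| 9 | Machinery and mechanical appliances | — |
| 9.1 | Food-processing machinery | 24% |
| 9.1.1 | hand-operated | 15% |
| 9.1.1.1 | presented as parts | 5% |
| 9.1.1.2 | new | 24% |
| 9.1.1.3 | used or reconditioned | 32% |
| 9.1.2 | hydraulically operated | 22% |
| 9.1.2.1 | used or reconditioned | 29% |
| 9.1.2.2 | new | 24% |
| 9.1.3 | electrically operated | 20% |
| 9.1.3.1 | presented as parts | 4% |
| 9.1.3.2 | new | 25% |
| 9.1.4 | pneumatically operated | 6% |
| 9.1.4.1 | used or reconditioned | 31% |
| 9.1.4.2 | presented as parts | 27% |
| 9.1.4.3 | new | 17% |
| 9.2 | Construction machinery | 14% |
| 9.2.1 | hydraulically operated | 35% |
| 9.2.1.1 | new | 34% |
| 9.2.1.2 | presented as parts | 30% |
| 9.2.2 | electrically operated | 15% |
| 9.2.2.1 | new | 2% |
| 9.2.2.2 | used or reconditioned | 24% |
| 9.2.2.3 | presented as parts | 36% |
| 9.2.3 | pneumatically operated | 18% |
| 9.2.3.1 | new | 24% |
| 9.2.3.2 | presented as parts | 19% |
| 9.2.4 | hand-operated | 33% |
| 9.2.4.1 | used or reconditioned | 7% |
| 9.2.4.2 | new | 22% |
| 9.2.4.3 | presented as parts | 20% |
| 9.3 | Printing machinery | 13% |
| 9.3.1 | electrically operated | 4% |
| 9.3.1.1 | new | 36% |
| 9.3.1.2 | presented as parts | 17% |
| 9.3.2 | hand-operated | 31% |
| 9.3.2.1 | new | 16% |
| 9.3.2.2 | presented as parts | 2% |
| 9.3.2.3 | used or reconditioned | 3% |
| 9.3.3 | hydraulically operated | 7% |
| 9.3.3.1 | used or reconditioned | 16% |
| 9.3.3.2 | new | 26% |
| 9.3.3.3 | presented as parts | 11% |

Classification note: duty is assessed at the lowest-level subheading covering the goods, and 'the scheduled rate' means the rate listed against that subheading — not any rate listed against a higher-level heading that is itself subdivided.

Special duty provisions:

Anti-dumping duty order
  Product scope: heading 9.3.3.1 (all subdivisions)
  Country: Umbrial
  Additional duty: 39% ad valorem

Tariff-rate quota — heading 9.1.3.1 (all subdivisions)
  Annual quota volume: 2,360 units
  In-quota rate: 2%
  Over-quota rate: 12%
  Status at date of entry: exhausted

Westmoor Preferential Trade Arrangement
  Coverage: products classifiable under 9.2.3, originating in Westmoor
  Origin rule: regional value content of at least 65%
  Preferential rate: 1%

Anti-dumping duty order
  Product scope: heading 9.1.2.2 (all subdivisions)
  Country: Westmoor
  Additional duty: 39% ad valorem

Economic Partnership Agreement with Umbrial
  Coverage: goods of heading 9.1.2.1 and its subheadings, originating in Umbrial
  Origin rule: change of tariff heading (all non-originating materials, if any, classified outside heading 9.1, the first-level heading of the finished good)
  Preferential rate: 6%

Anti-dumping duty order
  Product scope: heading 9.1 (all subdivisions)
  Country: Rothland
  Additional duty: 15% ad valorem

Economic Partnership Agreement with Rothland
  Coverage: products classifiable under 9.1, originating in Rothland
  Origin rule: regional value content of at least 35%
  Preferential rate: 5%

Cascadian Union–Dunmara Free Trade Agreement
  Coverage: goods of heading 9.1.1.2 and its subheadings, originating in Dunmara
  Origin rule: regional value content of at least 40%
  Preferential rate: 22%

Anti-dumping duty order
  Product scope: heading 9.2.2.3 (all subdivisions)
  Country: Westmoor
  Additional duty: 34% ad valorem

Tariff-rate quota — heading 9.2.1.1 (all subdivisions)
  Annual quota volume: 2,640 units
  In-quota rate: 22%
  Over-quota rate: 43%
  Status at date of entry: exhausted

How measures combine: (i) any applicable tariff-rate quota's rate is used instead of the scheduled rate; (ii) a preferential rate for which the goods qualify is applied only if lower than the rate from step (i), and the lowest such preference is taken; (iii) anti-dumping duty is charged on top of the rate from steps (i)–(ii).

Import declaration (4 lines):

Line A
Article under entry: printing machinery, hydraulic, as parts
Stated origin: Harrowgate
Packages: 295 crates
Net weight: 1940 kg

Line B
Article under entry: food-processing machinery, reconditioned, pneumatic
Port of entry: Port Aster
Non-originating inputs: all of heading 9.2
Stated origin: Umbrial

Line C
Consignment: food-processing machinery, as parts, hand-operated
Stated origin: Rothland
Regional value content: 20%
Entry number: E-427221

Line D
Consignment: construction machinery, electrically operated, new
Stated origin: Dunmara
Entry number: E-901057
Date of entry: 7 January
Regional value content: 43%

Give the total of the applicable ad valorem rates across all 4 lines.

64%

Line A: printing → 9.3; hydraulic → 9.3.3; as parts → 9.3.3.3. Scheduled 11%. No special measure applies. → 11%.
Line B: food-processing → 9.1; pneumatic → 9.1.4; reconditioned → 9.1.4.1. Scheduled 31%. Umbrial agreement on 9.1.2.1: 9.1.4.1 not covered. → 31%.
Line C: food-processing → 9.1; hand-operated → 9.1.1; as parts → 9.1.1.1. Scheduled 5%. Rothland agreement on 9.1: RVC < 35%; anti-dumping (Rothland, 9.1): +15%; total 5% + 15% = 20%. → 20%.
Line D: construction → 9.2; electrically operated → 9.2.2; new → 9.2.2.1. Scheduled 2%. Dunmara agreement on 9.1.1.2: 9.2.2.1 not covered. → 2%.
Sum: 11% + 31% + 20% + 2% = 64%.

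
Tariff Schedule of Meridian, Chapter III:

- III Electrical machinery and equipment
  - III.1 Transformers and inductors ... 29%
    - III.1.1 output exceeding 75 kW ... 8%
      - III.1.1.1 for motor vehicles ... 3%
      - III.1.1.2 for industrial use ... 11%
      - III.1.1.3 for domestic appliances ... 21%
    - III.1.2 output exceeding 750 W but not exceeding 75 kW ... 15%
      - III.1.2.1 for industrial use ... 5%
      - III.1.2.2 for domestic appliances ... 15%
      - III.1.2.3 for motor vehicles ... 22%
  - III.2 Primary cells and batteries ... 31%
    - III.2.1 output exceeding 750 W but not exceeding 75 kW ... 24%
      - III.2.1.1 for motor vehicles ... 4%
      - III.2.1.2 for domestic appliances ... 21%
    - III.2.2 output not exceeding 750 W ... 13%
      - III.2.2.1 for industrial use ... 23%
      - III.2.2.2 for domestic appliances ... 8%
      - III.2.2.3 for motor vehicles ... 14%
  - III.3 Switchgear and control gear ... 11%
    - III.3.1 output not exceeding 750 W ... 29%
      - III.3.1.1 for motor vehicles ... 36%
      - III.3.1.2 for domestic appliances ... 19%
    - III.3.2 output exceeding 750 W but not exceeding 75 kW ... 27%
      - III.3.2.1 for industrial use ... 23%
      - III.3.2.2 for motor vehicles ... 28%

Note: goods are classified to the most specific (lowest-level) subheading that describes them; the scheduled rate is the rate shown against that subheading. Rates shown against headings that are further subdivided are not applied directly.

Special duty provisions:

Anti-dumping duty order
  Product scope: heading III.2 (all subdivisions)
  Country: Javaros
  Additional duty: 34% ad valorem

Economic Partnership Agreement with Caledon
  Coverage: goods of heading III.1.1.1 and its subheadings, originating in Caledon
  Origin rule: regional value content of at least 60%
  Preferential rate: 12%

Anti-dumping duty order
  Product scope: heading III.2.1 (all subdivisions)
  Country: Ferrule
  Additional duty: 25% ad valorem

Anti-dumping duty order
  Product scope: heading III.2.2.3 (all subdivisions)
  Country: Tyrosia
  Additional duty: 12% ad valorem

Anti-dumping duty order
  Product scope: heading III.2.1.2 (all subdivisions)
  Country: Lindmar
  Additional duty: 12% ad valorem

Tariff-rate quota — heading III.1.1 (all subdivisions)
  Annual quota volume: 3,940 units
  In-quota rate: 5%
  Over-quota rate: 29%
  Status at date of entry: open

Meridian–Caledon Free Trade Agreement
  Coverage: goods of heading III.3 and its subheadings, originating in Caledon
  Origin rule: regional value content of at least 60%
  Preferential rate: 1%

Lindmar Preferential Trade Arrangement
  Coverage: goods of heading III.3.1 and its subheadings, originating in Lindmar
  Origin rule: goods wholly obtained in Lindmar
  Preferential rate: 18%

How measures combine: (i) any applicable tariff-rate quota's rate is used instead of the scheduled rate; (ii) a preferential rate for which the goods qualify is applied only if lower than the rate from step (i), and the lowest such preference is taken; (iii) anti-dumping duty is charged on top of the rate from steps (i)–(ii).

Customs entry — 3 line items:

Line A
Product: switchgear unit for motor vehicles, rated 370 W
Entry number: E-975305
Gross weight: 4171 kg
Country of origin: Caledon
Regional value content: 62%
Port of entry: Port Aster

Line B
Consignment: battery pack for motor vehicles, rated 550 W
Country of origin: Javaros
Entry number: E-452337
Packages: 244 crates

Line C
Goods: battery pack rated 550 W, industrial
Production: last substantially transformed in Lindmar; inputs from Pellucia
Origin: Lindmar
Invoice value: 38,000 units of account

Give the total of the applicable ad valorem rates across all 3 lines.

Line A: switchgear unit → III.3; rated 370 W → III.3.1; for motor vehicles → III.3.1.1. Scheduled 36%. Caledon agreement on III.1.1.1: III.3.1.1 not covered; Caledon agreement on III.3: RVC ≥ 60% → 1% available; preferential 1%. → 1%.
Line B: battery pack → III.2; rated 550 W → III.2.2; for motor vehicles → III.2.2.3. Scheduled 14%. anti-dumping (Javaros, III.2): +34%; total 14% + 34% = 48%. → 48%.
Line C: battery pack → III.2; rated 550 W → III.2.2; industrial → III.2.2.1. Scheduled 23%. Lindmar agreement on III.3.1: III.2.2.1 not covered. → 23%.
Sum: 1% + 48% + 23% = 72%.

72%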